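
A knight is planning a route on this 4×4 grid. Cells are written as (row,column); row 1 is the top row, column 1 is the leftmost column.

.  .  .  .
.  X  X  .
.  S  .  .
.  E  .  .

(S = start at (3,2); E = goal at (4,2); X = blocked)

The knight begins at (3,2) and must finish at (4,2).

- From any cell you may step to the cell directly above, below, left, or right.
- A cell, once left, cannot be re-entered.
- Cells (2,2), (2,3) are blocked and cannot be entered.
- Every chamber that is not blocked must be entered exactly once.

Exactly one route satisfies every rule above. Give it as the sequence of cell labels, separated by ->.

(3,2) -> (3,3) -> (4,3) -> (4,4) -> (3,4) -> (2,4) -> (1,4) -> (1,3) -> (1,2) -> (1,1) -> (2,1) -> (3,1) -> (4,1) -> (4,2)

Need to visit all 14 open cells exactly once, starting at (3,2) and ending at (4,2).
Cell (2,1) has only two open neighbours ((1,1) and (3,1)), so the path must pass straight through it: one of those is the cell it's entered from and the other is where it exits.
Route from (3,2): right to (3,3), down to (4,3), right to (4,4), 3× up (reaching (1,4)), 3× left (reaching (1,1)), 3× down (reaching (4,1)), right to (4,2) — 13 moves in all.
Check: all 14 open cells covered.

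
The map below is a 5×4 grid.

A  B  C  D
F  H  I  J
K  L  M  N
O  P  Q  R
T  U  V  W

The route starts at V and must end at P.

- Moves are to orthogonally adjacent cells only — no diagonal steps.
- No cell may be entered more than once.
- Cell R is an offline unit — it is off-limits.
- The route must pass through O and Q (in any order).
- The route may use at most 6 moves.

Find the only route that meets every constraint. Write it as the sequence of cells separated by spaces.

V Q M L K O P

The 6-move cap with required stops at O, Q leaves no slack for detours.
Route from V: 2× up (reaching M), 2× left (reaching K), down to O, right to P — 6 moves in all.
Check: all required cells visited; 6 ≤ 6 moves.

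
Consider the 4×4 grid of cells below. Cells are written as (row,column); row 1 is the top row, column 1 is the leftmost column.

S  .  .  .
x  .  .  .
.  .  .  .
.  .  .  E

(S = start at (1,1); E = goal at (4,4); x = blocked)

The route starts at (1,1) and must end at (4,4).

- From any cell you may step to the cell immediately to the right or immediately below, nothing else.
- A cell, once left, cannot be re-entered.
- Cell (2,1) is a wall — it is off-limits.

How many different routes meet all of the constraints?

10

A right/down-only route from (1,1) to (4,4) makes exactly 3 down-moves and 3 right-moves in some order.
With no other constraints that would be C(6,3) = 20 routes.
Subtract routes through each blocked cell (inclusion–exclusion for overlaps): − through (2,1): 10 → 10.
That gives 10 routes.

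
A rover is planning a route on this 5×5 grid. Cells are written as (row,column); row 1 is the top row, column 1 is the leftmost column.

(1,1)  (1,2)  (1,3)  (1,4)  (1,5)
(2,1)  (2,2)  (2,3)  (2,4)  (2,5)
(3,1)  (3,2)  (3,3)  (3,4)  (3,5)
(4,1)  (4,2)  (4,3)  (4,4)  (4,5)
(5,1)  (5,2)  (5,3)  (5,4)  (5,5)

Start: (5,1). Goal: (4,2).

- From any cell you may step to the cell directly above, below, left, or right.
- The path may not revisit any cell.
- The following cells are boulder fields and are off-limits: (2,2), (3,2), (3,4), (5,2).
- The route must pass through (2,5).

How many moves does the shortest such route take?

14

Any route passes through (2,5) somewhere between (5,1) and (4,2). Summing Manhattan distances along the two legs ((5,1) → (2,5) → (4,2)) gives a lower bound of 7 + 5 = 12 moves.
The shortest route satisfying every rule uses 14 moves: (5,1) → (4,1) → (3,1) → (2,1) → (1,1) → (1,2) → (1,3) → (2,3) → (2,4) → (2,5) → (3,5) → (4,5) → (4,4) → (4,3) → (4,2).
The bound of 12 isn't tight here; checking systematically, no route of length 12 through 13 satisfies every constraint, so 14 is the minimum.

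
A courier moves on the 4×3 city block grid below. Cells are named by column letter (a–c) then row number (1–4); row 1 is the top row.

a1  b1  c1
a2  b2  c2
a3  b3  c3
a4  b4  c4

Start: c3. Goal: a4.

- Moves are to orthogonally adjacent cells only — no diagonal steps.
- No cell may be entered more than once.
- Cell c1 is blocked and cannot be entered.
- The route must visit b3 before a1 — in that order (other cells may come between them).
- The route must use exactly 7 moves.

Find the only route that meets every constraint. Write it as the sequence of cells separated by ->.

c3 -> b3 -> b2 -> b1 -> a1 -> a2 -> a3 -> a4

The waypoints must appear in the order b3, a1, with no cell reused.
Route from c3: left 1 to b3, up 2 to b1, left 1 to a1, down 3 to a4 — 7 moves in all.
Check: order respected (b3 at step 1, a1 at step 4); 7 moves as required.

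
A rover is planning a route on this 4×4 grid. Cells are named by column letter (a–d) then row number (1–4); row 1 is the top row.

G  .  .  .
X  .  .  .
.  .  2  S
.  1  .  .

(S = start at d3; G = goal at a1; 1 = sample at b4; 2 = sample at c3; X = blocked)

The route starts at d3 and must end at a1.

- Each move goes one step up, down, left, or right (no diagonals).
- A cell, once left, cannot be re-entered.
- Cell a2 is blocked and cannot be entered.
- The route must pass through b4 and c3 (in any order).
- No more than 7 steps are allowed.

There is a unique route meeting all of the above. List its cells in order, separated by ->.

d3 -> c3 -> c4 -> b4 -> b3 -> b2 -> b1 -> a1

The 7-move cap with required stops at b4, c3 leaves no slack for detours.
Route from d3: left 1 to c3, down 1 to c4, left 1 to b4, up 3 to b1, left 1 to a1 — 7 moves in all.
Check: all required cells visited; 7 ≤ 7 moves.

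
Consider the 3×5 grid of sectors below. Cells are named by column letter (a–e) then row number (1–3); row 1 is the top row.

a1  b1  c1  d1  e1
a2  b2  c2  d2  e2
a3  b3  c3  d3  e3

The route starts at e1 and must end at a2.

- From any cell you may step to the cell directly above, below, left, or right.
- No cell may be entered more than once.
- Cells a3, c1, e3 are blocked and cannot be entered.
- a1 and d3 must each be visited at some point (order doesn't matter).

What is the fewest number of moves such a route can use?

9

Any route passes through a1 and d3 in some order between e1 and a2. Summing Manhattan distances along each leg and taking the cheapest ordering (e1 → d3 → a1 → a2) gives a lower bound of 3 + 5 + 1 = 9 moves.
A route of 9 moves achieves this: e1 → e2 → d2 → d3 → c3 → c2 → b2 → b1 → a1 → a2.
Since 9 matches the lower bound, it is optimal.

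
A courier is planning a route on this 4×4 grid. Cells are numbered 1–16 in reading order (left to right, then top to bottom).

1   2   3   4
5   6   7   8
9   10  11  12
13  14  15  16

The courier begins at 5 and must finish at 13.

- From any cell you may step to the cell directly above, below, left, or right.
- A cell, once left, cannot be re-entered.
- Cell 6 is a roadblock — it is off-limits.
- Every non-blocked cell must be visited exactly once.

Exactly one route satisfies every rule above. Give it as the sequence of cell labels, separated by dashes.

5 - 1 - 2 - 3 - 4 - 8 - 7 - 11 - 12 - 16 - 15 - 14 - 10 - 9 - 13

Need to visit all 15 open cells exactly once, starting at 5 and ending at 13.
Route from 5: up 1 to 1, right 3 to 4, down 1 to 8, left 1 to 7, down 1 to 11, right 1 to 12, down 1 to 16, left 2 to 14, up 1 to 10, left 1 to 9, down 1 to 13 — 14 moves in all.
Check: all 15 open cells covered.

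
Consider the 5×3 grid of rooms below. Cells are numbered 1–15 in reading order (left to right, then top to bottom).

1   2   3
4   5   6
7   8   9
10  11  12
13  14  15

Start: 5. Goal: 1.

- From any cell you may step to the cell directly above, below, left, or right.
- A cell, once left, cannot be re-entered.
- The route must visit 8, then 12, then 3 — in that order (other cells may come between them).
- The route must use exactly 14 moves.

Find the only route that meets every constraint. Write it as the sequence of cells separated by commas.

5, 4, 7, 8, 11, 10, 13, 14, 15, 12, 9, 6, 3, 2, 1

The waypoints must appear in the order 8, 12, 3, with no cell reused.
Route from 5: left to 4, down to 7, right to 8, down to 11, left to 10, down to 13, 2× right (reaching 15), 4× up (reaching 3), 2× left (reaching 1) — 14 moves in all.
Check: order respected (8 at step 3, 12 at step 9, 3 at step 12); 14 moves as required.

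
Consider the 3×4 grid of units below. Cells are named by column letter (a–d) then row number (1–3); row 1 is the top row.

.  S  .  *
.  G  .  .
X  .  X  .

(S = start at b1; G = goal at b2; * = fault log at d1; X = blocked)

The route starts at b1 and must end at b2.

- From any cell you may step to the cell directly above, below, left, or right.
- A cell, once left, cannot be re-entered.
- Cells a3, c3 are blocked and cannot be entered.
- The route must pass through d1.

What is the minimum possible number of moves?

5

Any route passes through d1 somewhere between b1 and b2. Summing Manhattan distances along the two legs (b1 → d1 → b2) gives a lower bound of 2 + 3 = 5 moves.
A route of 5 moves achieves this: b1 → c1 → d1 → d2 → c2 → b2.
Since 5 matches the lower bound, it is optimal.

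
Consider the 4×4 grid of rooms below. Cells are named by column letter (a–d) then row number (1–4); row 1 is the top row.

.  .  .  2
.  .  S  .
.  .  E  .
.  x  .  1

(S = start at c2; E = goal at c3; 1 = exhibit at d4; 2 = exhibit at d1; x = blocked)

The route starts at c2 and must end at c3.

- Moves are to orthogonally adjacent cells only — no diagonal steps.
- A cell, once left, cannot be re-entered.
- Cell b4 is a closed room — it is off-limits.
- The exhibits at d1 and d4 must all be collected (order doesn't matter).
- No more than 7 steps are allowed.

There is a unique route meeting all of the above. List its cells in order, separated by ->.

The budget equals the shortest possible length, so every move has to be on a shortest route through the required cells.
Route from c2: up 1 to c1, right 1 to d1, down 3 to d4, left 1 to c4, up 1 to c3 — 7 moves in all.
Check: all required cells visited; 7 ≤ 7 moves.

c2 -> c1 -> d1 -> d2 -> d3 -> d4 -> c4 -> c3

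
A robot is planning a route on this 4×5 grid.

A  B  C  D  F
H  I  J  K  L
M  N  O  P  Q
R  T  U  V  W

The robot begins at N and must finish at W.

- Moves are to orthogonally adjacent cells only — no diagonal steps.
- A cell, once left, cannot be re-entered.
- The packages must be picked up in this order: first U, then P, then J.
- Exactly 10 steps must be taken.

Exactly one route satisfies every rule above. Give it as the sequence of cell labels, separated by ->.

N -> T -> U -> V -> P -> O -> J -> K -> L -> Q -> W

The waypoints must appear in the order U, P, J, with no cell reused.
Route from N: down 1 to T, right 2 to V, up 1 to P, left 1 to O, up 1 to J, right 2 to L, down 2 to W — 10 moves in all.
Check: order respected (U at step 2, P at step 4, J at step 6); 10 moves as required.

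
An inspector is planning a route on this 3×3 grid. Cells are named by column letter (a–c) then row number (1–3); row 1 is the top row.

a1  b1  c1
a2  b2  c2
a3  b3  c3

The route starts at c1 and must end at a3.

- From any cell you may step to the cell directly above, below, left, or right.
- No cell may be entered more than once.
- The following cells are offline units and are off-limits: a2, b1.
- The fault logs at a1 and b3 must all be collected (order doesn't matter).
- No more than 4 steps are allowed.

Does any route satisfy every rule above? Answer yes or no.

no

The blocked cells wall a1 off from c1 completely — no sequence of moves reaches it at all, so no route can satisfy the rules.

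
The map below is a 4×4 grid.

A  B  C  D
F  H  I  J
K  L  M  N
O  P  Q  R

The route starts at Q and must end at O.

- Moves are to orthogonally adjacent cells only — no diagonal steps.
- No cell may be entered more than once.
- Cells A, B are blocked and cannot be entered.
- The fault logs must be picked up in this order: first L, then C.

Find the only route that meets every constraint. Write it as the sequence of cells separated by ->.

Q -> P -> L -> M -> N -> J -> D -> C -> I -> H -> F -> K -> O

The waypoints must appear in the order L, C, with no cell reused.
Route from Q: left 1 to P, up 1 to L, right 2 to N, up 2 to D, left 1 to C, down 1 to I, left 2 to F, down 2 to O — 12 moves in all.
Check: order respected (L at step 2, C at step 7).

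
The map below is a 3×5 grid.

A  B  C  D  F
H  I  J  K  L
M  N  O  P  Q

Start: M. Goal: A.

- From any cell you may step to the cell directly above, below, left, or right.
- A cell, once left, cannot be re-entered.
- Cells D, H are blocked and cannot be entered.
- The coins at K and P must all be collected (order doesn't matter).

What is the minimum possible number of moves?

8

Any route passes through K and P in some order between M and A. Summing Manhattan distances along each leg and taking the cheapest ordering (M → P → K → A) gives a lower bound of 3 + 1 + 4 = 8 moves.
A route of 8 moves achieves this: M → N → O → P → K → J → C → B → A.
Since 8 matches the lower bound, it is optimal.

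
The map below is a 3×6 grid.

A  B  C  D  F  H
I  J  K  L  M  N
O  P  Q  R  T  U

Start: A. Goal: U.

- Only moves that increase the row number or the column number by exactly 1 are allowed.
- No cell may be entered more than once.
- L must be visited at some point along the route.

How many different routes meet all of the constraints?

A right/down-only route from A to U makes exactly 2 down-moves and 5 right-moves in some order.
With no other constraints that would be C(7,2) = 21 routes.
Split at L and multiply the segment counts: A→L: 4; L→U: 3; product = 12.
That gives 12 routes.

12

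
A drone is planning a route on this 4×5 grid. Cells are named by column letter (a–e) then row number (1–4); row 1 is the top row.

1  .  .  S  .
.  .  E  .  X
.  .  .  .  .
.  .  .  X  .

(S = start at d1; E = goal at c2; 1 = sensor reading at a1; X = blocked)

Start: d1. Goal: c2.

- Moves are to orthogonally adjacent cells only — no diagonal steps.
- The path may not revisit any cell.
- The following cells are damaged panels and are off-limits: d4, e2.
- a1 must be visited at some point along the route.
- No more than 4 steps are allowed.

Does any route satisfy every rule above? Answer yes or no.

no

Even ignoring the no-revisit rule, getting from d1 to c2 via a1 needs at least 3 + 3 = 6 moves (Manhattan distance per leg), which exceeds the 4-move limit.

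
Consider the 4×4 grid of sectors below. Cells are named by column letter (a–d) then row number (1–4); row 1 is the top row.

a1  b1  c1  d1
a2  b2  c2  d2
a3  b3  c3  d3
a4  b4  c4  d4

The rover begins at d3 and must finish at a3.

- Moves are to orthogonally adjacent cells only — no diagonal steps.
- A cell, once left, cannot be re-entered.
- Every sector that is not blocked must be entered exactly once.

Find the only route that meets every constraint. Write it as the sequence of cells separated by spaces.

d3 d4 c4 c3 c2 d2 d1 c1 b1 a1 a2 b2 b3 b4 a4 a3

Need to visit all 16 open cells exactly once, starting at d3 and ending at a3.
Cell a4 has only two open neighbours (a3 and b4), so the path must pass straight through it: one of those is the cell it's entered from and the other is where it exits.
Route from d3: down to d4, left to c4, 2× up (reaching c2), right to d2, up to d1, 3× left (reaching a1), down to a2, right to b2, 2× down (reaching b4), left to a4, up to a3 — 15 moves in all.
Check: all 16 open cells covered.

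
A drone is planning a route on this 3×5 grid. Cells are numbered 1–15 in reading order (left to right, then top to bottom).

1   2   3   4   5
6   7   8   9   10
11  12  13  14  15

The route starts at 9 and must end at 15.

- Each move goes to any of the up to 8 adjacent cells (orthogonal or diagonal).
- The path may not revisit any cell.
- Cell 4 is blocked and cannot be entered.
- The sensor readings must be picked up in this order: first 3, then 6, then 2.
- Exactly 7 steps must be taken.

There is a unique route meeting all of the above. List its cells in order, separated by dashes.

9 - 3 - 7 - 6 - 2 - 8 - 14 - 15

The waypoints must appear in the order 3, 6, 2, with no cell reused.
Route from 9: up-left to 3, down-left to 7, left to 6, up-right to 2, 2× down-right (reaching 14), right to 15 — 7 moves in all.
Check: order respected (3 at step 1, 6 at step 3, 2 at step 4); 7 moves as required.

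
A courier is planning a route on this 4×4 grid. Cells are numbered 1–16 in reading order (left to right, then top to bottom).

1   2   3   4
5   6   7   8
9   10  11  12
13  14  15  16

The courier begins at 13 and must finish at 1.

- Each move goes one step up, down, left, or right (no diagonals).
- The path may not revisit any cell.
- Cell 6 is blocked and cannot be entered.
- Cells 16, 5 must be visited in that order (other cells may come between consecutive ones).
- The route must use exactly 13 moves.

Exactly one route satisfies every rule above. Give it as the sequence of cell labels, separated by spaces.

13 14 15 16 12 8 4 3 7 11 10 9 5 1

The waypoints must appear in the order 16, 5, with no cell reused.
Route from 13: 3× right (reaching 16), 3× up (reaching 4), left to 3, 2× down (reaching 11), 2× left (reaching 9), 2× up (reaching 1) — 13 moves in all.
Check: order respected (16 at step 3, 5 at step 12); 13 moves as required.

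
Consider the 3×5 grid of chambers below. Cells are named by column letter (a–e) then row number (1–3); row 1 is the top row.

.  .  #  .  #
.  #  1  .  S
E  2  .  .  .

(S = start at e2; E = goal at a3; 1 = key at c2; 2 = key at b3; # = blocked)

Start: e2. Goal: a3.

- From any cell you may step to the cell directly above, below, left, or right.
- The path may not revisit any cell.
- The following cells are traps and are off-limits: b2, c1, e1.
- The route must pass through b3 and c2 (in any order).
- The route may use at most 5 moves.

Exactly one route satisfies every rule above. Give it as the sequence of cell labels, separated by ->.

The budget equals the shortest possible length, so every move has to be on a shortest route through the required cells.
Route from e2: left 2 to c2, down 1 to c3, left 2 to a3 — 5 moves in all.
Check: all required cells visited; 5 ≤ 5 moves.

e2 -> d2 -> c2 -> c3 -> b3 -> a3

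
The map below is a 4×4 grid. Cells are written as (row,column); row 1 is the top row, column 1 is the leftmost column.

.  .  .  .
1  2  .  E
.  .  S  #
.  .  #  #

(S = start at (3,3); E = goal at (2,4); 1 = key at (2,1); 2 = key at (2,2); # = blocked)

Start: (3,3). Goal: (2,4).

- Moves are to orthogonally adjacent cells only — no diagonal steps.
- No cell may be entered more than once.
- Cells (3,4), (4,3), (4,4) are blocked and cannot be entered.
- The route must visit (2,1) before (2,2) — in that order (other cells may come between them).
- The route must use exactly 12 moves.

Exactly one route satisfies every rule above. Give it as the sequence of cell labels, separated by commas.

The waypoints must appear in the order (2,1), (2,2), with no cell reused.
Route from (3,3): left to (3,2), down to (4,2), left to (4,1), 3× up (reaching (1,1)), right to (1,2), down to (2,2), right to (2,3), up to (1,3), right to (1,4), down to (2,4) — 12 moves in all.
Check: order respected (1 at step 5, 2 at step 8); 12 moves as required.

(3,3), (3,2), (4,2), (4,1), (3,1), (2,1), (1,1), (1,2), (2,2), (2,3), (1,3), (1,4), (2,4)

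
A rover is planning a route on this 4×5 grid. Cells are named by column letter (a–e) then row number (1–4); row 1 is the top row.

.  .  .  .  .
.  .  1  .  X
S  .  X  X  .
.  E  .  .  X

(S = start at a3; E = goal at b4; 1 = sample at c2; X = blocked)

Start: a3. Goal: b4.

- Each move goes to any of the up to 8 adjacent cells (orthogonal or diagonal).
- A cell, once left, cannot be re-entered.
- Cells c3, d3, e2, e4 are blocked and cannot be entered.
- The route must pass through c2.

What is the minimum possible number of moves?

4

Any route passes through c2 somewhere between a3 and b4. Summing Chebyshev distances along the two legs (a3 → c2 → b4) gives a lower bound of 2 + 2 = 4 moves.
A route of 4 moves achieves this: a3 → b2 → c2 → b3 → b4.
Since 4 matches the lower bound, it is optimal.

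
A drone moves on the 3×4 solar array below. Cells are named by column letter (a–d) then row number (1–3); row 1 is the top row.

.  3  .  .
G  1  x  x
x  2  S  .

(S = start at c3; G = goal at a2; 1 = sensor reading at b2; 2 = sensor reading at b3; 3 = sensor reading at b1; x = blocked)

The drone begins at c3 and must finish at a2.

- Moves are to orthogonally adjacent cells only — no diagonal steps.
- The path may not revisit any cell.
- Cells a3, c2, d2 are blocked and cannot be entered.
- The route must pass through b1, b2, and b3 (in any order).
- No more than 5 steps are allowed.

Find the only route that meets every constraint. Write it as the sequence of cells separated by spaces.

c3 b3 b2 b1 a1 a2

The 5-move cap with required stops at b1, b2, b3 leaves no slack for detours.
Route from c3: left to b3, 2× up (reaching b1), left to a1, down to a2 — 5 moves in all.
Check: all required cells visited; 5 ≤ 5 moves.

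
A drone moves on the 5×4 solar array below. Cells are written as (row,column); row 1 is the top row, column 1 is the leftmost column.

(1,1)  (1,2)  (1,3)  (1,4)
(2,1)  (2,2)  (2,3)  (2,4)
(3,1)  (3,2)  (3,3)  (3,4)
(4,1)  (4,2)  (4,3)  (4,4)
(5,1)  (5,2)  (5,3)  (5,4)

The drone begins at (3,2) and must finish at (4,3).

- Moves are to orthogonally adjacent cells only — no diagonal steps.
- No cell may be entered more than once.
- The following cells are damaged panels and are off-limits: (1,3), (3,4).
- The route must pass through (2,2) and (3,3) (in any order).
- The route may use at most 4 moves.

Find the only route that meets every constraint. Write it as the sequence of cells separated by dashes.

The budget equals the shortest possible length, so every move has to be on a shortest route through the required cells.
Route from (3,2): up to (2,2), right to (2,3), 2× down (reaching (4,3)) — 4 moves in all.
Check: all required cells visited; 4 ≤ 4 moves.

(3,2) - (2,2) - (2,3) - (3,3) - (4,3)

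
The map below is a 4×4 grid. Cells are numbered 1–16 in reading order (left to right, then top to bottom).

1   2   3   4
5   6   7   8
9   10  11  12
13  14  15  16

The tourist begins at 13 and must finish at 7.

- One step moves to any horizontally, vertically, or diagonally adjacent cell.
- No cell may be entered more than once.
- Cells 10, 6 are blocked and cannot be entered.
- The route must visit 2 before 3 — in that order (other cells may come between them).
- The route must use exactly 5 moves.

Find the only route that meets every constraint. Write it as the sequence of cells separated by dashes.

13 - 9 - 5 - 2 - 3 - 7

The waypoints must appear in the order 2, 3, with no cell reused.
Route from 13: up 2 to 5, up-right 1 to 2, right 1 to 3, down 1 to 7 — 5 moves in all.
Check: order respected (2 at step 3, 3 at step 4); 5 moves as required.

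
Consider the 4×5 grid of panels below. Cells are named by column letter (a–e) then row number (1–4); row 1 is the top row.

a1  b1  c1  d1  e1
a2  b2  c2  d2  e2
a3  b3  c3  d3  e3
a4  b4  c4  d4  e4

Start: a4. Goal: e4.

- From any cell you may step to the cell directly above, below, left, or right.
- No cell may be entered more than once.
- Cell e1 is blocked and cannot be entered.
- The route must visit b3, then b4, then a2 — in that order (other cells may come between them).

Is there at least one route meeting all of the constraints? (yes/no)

One route that works: a4 → a3 → b3 → b4 → c4 → c3 → c2 → b2 → a2 → a1 → b1 → c1 → d1 → d2 → d3 → d4 → e4.

yes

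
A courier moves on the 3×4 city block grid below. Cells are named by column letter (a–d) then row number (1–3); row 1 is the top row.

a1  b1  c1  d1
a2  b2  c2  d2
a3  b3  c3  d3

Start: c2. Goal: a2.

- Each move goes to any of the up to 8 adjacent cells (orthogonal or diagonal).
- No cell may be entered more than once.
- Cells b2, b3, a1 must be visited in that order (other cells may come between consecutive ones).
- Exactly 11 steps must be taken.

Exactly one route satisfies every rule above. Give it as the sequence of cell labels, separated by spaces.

The waypoints must appear in the order b2, b3, a1, with no cell reused.
Route from c2: left 1 to b2, down-left 1 to a3, right 3 to d3, up 2 to d1, left 3 to a1, down 1 to a2 — 11 moves in all.
Check: order respected (b2 at step 1, b3 at step 3, a1 at step 10); 11 moves as required.

c2 b2 a3 b3 c3 d3 d2 d1 c1 b1 a1 a2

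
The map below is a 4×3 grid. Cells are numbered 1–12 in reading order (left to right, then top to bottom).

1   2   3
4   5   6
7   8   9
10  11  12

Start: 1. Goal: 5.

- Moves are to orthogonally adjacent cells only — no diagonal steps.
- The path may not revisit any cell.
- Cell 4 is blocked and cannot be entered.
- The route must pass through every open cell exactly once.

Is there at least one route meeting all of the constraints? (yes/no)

One route that works: 1 → 2 → 3 → 6 → 9 → 12 → 11 → 10 → 7 → 8 → 5.

yes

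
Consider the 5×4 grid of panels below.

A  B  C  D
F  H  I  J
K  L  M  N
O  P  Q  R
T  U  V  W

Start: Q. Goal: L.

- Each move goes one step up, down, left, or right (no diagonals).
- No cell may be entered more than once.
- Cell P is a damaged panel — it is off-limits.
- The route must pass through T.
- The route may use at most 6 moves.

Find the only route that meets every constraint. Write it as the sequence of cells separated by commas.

Q, V, U, T, O, K, L

The budget equals the shortest possible length, so every move has to be on a shortest route through the required cells.
Route from Q: down to V, 2× left (reaching T), 2× up (reaching K), right to L — 6 moves in all.
Check: all required cells visited; 6 ≤ 6 moves.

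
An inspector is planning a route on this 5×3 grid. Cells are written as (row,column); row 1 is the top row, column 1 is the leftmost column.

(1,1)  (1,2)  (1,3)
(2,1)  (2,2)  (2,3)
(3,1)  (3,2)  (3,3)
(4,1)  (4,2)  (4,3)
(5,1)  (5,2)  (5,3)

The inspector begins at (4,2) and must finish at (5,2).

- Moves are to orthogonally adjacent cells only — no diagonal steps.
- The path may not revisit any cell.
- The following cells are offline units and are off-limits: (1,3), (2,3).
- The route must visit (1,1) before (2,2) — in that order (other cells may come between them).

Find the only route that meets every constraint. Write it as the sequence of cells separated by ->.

The waypoints must appear in the order (1,1), (2,2), with no cell reused.
Route from (4,2): left to (4,1), 3× up (reaching (1,1)), right to (1,2), 2× down (reaching (3,2)), right to (3,3), 2× down (reaching (5,3)), left to (5,2) — 11 moves in all.
Check: order respected ((1,1) at step 4, (2,2) at step 6).

(4,2) -> (4,1) -> (3,1) -> (2,1) -> (1,1) -> (1,2) -> (2,2) -> (3,2) -> (3,3) -> (4,3) -> (5,3) -> (5,2)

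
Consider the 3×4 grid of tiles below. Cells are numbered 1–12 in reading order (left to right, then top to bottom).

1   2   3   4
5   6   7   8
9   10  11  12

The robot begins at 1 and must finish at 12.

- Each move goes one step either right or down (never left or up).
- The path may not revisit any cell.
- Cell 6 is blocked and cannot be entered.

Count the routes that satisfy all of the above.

A right/down-only route from 1 to 12 makes exactly 2 down-moves and 3 right-moves in some order.
With no other constraints that would be C(5,2) = 10 routes.
Subtract routes through each blocked cell (inclusion–exclusion for overlaps): − through 6: 6 → 4.
That gives 4 routes.

4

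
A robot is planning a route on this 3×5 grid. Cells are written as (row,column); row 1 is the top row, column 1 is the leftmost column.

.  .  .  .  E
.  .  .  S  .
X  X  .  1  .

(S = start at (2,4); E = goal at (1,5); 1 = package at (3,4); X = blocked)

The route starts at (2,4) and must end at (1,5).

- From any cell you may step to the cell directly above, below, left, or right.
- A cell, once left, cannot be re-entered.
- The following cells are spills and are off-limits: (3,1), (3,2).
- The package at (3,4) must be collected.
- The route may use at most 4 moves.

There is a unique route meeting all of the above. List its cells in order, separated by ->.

The 4-move cap with required stops at (3,4) leaves no slack for detours.
Route from (2,4): down to (3,4), right to (3,5), 2× up (reaching (1,5)) — 4 moves in all.
Check: all required cells visited; 4 ≤ 4 moves.

(2,4) -> (3,4) -> (3,5) -> (2,5) -> (1,5)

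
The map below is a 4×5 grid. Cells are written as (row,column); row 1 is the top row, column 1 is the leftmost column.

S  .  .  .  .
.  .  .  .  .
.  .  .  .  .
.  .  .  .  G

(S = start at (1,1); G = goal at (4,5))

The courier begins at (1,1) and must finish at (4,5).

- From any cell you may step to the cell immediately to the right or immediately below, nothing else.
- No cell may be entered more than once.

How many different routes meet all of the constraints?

35

A right/down-only route from (1,1) to (4,5) makes exactly 3 down-moves and 4 right-moves in some order.
With no other constraints that would be C(7,3) = 35 routes.
That gives 35 routes.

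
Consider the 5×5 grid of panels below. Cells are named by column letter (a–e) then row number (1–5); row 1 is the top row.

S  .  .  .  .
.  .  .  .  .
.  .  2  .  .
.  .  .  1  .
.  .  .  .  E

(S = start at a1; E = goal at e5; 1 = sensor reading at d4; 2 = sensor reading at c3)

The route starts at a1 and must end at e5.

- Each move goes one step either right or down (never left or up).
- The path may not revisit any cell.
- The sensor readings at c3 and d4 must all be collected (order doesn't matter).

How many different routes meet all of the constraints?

24

A right/down-only route from a1 to e5 makes exactly 4 down-moves and 4 right-moves in some order.
With no other constraints that would be C(8,4) = 70 routes.
A monotone route can only reach the required cells in the order c3, d4, so split there and multiply the segment counts: a1→c3: 6; c3→d4: 2; d4→e5: 2; product = 24.
That gives 24 routes.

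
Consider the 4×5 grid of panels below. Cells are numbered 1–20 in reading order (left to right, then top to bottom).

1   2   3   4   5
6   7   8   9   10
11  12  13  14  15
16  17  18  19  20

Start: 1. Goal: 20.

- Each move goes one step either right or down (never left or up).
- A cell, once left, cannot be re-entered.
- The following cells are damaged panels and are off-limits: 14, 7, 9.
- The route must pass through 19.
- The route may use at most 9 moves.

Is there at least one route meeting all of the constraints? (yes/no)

yes

One route that works: 1 → 6 → 11 → 16 → 17 → 18 → 19 → 20.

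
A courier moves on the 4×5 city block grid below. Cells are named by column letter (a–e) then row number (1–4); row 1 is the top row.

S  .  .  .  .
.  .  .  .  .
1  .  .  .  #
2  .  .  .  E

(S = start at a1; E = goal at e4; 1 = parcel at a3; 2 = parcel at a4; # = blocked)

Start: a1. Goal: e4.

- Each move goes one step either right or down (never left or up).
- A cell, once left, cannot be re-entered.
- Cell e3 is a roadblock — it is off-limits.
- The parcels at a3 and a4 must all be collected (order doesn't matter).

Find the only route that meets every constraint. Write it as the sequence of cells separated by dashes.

Moves only go right or down, so the column and row indices never decrease.
Route from a1: down 3 to a4, right 4 to e4 — 7 moves in all.
Check: all required cells visited.

a1 - a2 - a3 - a4 - b4 - c4 - d4 - e4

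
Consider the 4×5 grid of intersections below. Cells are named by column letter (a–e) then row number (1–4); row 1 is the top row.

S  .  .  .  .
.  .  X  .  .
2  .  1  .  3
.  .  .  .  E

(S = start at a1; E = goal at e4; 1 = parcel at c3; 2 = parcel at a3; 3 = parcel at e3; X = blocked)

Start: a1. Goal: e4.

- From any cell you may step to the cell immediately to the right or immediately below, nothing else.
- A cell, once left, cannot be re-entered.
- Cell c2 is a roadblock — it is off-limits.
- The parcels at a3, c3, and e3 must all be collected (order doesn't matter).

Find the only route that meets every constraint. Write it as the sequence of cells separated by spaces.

Moves only go right or down, so the column and row indices never decrease.
Route from a1: down 2 to a3, right 4 to e3, down 1 to e4 — 7 moves in all.
Check: all required cells visited.

a1 a2 a3 b3 c3 d3 e3 e4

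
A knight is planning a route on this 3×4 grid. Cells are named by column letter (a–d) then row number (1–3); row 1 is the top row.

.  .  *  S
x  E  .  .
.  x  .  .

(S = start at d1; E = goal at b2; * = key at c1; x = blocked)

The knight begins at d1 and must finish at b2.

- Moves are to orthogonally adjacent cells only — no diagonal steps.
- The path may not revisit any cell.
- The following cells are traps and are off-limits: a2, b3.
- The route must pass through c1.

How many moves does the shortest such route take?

3

Any route passes through c1 somewhere between d1 and b2. Summing Manhattan distances along the two legs (d1 → c1 → b2) gives a lower bound of 1 + 2 = 3 moves.
A route of 3 moves achieves this: d1 → c1 → c2 → b2.
Since 3 matches the lower bound, it is optimal.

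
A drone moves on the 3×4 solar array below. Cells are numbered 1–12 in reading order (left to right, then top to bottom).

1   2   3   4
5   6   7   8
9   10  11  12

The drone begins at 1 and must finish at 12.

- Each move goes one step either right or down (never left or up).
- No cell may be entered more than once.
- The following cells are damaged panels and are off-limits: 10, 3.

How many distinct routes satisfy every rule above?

A right/down-only route from 1 to 12 makes exactly 2 down-moves and 3 right-moves in some order.
With no other constraints that would be C(5,2) = 10 routes.
Subtract routes through each blocked cell (inclusion–exclusion for overlaps): − through 3: 3 − through 10: 3 → 4.
That gives 4 routes.

4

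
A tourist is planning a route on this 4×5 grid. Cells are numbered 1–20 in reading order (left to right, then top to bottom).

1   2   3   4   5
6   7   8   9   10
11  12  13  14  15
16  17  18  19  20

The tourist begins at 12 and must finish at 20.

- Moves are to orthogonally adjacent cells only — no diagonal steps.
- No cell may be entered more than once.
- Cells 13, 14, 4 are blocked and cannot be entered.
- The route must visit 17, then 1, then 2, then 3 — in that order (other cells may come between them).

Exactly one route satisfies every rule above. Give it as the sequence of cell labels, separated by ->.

The waypoints must appear in the order 17, 1, 2, 3, with no cell reused.
Route from 12: down 1 to 17, left 1 to 16, up 3 to 1, right 2 to 3, down 1 to 8, right 2 to 10, down 2 to 20 — 12 moves in all.
Check: order respected (17 at step 1, 1 at step 5, 2 at step 6, 3 at step 7).

12 -> 17 -> 16 -> 11 -> 6 -> 1 -> 2 -> 3 -> 8 -> 9 -> 10 -> 15 -> 20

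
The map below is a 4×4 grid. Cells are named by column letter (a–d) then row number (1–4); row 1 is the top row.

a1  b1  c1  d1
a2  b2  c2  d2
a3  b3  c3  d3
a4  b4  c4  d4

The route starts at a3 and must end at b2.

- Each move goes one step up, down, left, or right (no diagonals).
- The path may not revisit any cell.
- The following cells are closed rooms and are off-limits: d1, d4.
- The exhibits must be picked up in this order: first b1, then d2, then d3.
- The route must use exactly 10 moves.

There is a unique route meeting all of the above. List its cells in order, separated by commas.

a3, a2, a1, b1, c1, c2, d2, d3, c3, b3, b2

The waypoints must appear in the order b1, d2, d3, with no cell reused.
Route from a3: up 2 to a1, right 2 to c1, down 1 to c2, right 1 to d2, down 1 to d3, left 2 to b3, up 1 to b2 — 10 moves in all.
Check: order respected (b1 at step 3, d2 at step 6, d3 at step 7); 10 moves as required.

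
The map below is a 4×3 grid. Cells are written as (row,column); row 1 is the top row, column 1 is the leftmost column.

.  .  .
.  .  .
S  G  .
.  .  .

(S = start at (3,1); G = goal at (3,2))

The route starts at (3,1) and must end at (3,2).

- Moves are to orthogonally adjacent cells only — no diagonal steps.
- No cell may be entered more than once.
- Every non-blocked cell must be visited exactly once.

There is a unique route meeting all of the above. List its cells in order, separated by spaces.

(3,1) (4,1) (4,2) (4,3) (3,3) (2,3) (1,3) (1,2) (1,1) (2,1) (2,2) (3,2)

Need to visit all 12 open cells exactly once, starting at (3,1) and ending at (3,2).
Cell (4,1) has only two open neighbours ((3,1) and (4,2)), so the path must pass straight through it: one of those is the cell it's entered from and the other is where it exits.
Route from (3,1): down 1 to (4,1), right 2 to (4,3), up 3 to (1,3), left 2 to (1,1), down 1 to (2,1), right 1 to (2,2), down 1 to (3,2) — 11 moves in all.
Check: all 12 open cells covered.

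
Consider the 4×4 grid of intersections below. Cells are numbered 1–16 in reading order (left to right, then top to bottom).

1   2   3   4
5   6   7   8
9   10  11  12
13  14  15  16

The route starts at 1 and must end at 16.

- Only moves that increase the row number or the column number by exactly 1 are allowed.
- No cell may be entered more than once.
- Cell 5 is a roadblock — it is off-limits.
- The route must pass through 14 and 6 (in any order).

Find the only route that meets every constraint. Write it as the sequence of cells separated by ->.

Moves only go right or down, so the column and row indices never decrease.
Route from 1: right to 2, 3× down (reaching 14), 2× right (reaching 16) — 6 moves in all.
Check: all required cells visited.

1 -> 2 -> 6 -> 10 -> 14 -> 15 -> 16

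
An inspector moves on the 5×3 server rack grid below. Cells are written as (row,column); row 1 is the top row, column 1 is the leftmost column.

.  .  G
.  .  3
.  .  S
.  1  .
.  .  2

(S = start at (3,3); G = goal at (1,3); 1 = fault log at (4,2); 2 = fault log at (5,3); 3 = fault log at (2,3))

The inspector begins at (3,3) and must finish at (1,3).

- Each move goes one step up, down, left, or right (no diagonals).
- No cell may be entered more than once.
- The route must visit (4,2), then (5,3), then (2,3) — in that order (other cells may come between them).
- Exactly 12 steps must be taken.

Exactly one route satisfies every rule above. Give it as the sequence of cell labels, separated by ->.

(3,3) -> (3,2) -> (4,2) -> (4,3) -> (5,3) -> (5,2) -> (5,1) -> (4,1) -> (3,1) -> (2,1) -> (2,2) -> (2,3) -> (1,3)

The waypoints must appear in the order (4,2), (5,3), (2,3), with no cell reused.
Route from (3,3): left to (3,2), down to (4,2), right to (4,3), down to (5,3), 2× left (reaching (5,1)), 3× up (reaching (2,1)), 2× right (reaching (2,3)), up to (1,3) — 12 moves in all.
Check: order respected (1 at step 2, 2 at step 4, 3 at step 11); 12 moves as required.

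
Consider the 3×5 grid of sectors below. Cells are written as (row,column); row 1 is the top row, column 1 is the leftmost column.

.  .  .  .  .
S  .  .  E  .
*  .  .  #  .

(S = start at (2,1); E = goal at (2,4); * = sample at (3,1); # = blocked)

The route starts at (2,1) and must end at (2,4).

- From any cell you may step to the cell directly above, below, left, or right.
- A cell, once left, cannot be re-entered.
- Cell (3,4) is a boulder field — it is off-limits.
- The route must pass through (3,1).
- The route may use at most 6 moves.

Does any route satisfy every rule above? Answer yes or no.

yes

One route that works: (2,1) → (3,1) → (3,2) → (2,2) → (2,3) → (2,4).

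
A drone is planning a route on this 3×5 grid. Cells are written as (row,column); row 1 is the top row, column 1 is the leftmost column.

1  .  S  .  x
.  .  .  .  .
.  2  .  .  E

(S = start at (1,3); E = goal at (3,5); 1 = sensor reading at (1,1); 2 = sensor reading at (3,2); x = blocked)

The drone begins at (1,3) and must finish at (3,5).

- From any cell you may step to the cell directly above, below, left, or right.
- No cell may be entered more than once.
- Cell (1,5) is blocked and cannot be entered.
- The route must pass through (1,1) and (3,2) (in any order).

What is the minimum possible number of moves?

Any route passes through (1,1) and (3,2) in some order between (1,3) and (3,5). Summing Manhattan distances along each leg and taking the cheapest ordering ((1,3) → (1,1) → (3,2) → (3,5)) gives a lower bound of 2 + 3 + 3 = 8 moves.
A route of 8 moves achieves this: (1,3) → (1,2) → (1,1) → (2,1) → (3,1) → (3,2) → (3,3) → (3,4) → (3,5).
Since 8 matches the lower bound, it is optimal.

8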